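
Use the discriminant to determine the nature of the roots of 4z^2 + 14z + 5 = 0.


D = b^2 - 4ac = (14)^2 - 4(4)(5) = 196 - 80 = 116
Since D > 0: two distinct irrational roots


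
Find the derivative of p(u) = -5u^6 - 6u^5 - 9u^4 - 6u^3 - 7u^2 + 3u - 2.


Apply the power rule term by term:
  d/du(-5u^6) = -30u^5
  d/du(-6u^5) = -30u^4
  d/du(-9u^4) = -36u^3
  d/du(-6u^3) = -18u^2
  d/du(-7u^2) = -14u
  d/du(3u) = 3
  d/du(-2) = 0
p'(u) = -30u^5 - 30u^4 - 36u^3 - 18u^2 - 14u + 3


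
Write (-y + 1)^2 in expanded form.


Expand (-y + 1)^2 by repeated multiplication:
= y^2 - 2y + 1


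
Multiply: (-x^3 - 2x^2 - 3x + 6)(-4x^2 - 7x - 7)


Distribute each term of the first polynomial:
  (-x^3)(-4x^2 - 7x - 7) = 4x^5 + 7x^4 + 7x^3
  (-2x^2)(-4x^2 - 7x - 7) = 8x^4 + 14x^3 + 14x^2
  (-3x)(-4x^2 - 7x - 7) = 12x^3 + 21x^2 + 21x
  (6)(-4x^2 - 7x - 7) = -24x^2 - 42x - 42
Sum: 4x^5 + 15x^4 + 33x^3 + 11x^2 - 21x - 42


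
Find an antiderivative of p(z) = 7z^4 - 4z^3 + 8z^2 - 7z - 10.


Reverse power rule on each term:
  ∫ 7z^4 dz = (7/5)z^5
  ∫ -4z^3 dz = -z^4
  ∫ 8z^2 dz = (8/3)z^3
  ∫ -7z dz = -(7/2)z^2
  ∫ -10 dz = -10z
F(z) = (7/5)z^5 - z^4 + (8/3)z^3 - (7/2)z^2 - 10z + C


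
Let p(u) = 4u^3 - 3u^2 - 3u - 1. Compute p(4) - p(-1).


p(4) = 195
p(-1) = -5
p(4) - p(-1) = 195 + 5 = 200


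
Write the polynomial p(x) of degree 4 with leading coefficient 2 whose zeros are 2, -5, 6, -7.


p(x) = 2(x - 2)(x + 5)(x - 6)(x + 7)
Expand: 2x^4 + 8x^3 - 98x^2 - 272x + 840


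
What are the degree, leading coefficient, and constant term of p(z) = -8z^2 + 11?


Highest power of z is 2, with coefficient -8. Constant term is 11.
Degree = 2, leading coefficient = -8, constant term = 11


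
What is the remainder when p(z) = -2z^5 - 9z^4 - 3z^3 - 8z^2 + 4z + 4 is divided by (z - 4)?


By the Remainder Theorem, the remainder equals p(4):
  -2*(4)^5 = -2048
  -9*(4)^4 = -2304
  -3*(4)^3 = -192
  -8*(4)^2 = -128
  4*(4)^1 = 16
  constant: 4
Sum: -2048 - 2304 - 192 - 128 + 16 + 4 = -4652


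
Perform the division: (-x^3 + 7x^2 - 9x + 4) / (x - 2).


(-x^3 + 7x^2 - 9x + 4) / (x - 2)
Step 1: -x^2 * (x - 2) = -x^3 + 2x^2; subtract.
Step 2: 5x * (x - 2) = 5x^2 - 10x; subtract.
Step 3: 1 * (x - 2) = x - 2; subtract.
Quotient: -x^2 + 5x + 1, Remainder: 6


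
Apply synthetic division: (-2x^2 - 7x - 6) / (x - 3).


Synthetic division with c = 3. Coefficients: -2, -7, -6
Bring down -2.
  -2 * 3 = -6; -6 - 7 = -13
  -13 * 3 = -39; -39 - 6 = -45
Quotient: -2x - 13, Remainder: -45


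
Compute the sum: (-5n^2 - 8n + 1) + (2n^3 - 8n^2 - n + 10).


Align terms by degree and add:
  -5n^2 - 8n + 1
+ 2n^3 - 8n^2 - n + 10
= 2n^3 - 13n^2 - 9n + 11


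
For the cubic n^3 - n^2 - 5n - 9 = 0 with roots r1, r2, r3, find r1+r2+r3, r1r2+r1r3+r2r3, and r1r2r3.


Monic cubic n^3+bn^2+cn+d=0: sum=-b, pairwise sum=c, product=-d.
b=-1, c=-5, d=-9
r1+r2+r3 = 1
r1r2+r1r3+r2r3 = -5
r1r2r3 = 9


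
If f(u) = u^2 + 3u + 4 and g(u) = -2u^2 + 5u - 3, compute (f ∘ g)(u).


Substitute g(u) into f:
f(g(u)) = 1*(-2u^2 + 5u - 3)^2 + 3*(-2u^2 + 5u - 3) + 4
(-2u^2 + 5u - 3)^2 = 4u^4 - 20u^3 + 37u^2 - 30u + 9
Expand and combine: 4u^4 - 20u^3 + 31u^2 - 15u + 4


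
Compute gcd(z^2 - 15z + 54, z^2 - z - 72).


Factor each:
  z^2 - 15z + 54 = (z - 9)(z - 6)
  z^2 - z - 72 = (z - 9)(z + 8)
Common monic factor: z - 9


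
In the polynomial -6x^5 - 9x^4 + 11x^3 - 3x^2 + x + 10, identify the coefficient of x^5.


Read off the coefficient of x^5: -6


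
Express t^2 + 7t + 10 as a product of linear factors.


Roots satisfy r1 + r2 = -b/a = -7 and r1*r2 = c/a = 10.
So r1 = -5, r2 = -2.
t^2 + 7t + 10 = (t - r1)(t - r2) = (t + 5)(t + 2)


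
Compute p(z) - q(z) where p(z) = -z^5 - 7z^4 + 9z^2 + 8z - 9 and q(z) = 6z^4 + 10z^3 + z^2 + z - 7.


Distribute the minus sign:
  (-z^5 - 7z^4 + 9z^2 + 8z - 9)
- (6z^4 + 10z^3 + z^2 + z - 7)
Negate second polynomial: -6z^4 - 10z^3 - z^2 - z + 7
Add: -z^5 - 13z^4 - 10z^3 + 8z^2 + 7z - 2


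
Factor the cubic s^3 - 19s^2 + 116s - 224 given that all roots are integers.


Try integer roots (divisors of -224). s=7: p(7)=0.
Divide out (s - 7): quotient is s^2 - 12s + 32.
Factor the quadratic: (s - 4)(s - 8)
Result: (s - 7)(s - 4)(s - 8)


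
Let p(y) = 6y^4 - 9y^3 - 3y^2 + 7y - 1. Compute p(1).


Using direct substitution:
  6 * (1)^4 = 6
  -9 * (1)^3 = -9
  -3 * (1)^2 = -3
  7 * (1)^1 = 7
  constant: -1
Sum = 6 - 9 - 3 + 7 - 1 = 0


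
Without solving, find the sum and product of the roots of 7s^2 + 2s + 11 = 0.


For as^2+bs+c=0: sum = -b/a, product = c/a.
a=7, b=2, c=11
Sum = -(2)/7 = -2/7
Product = (11)/7 = 11/7


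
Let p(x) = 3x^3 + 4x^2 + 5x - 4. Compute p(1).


Using direct substitution:
  3 * (1)^3 = 3
  4 * (1)^2 = 4
  5 * (1)^1 = 5
  constant: -4
Sum = 3 + 4 + 5 - 4 = 8


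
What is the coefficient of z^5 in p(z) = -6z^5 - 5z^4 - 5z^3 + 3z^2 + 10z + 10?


Read off the coefficient of z^5: -6


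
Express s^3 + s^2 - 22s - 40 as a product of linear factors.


Try integer roots (divisors of -40). s=-2: p(-2)=0.
Divide out (s + 2): quotient is s^2 - s - 20.
Factor the quadratic: (s - 5)(s + 4)
Result: (s + 2)(s - 5)(s + 4)


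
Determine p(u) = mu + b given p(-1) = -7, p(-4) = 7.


p(u) = mu + b. Using p(-1)=-7, p(-4)=7:
m = (-7 - 7)/(-1 + 4) = -14/3 = -14/3
b = -7 - m*(-1) = -7 - 14/3 = -35/3
p(u) = -(14/3)u - (35/3)


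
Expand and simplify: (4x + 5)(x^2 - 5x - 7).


Distribute each term of the first polynomial:
  (4x)(x^2 - 5x - 7) = 4x^3 - 20x^2 - 28x
  (5)(x^2 - 5x - 7) = 5x^2 - 25x - 35
Sum: 4x^3 - 15x^2 - 53x - 35


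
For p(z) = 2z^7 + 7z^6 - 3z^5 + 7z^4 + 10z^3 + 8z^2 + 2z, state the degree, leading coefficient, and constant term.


Highest power of z is 7, with coefficient 2. Constant term is 0.
Degree = 7, leading coefficient = 2, constant term = 0


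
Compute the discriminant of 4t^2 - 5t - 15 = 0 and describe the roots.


D = b^2 - 4ac = (-5)^2 - 4(4)(-15) = 25 + 240 = 265
Since D > 0: two distinct irrational roots


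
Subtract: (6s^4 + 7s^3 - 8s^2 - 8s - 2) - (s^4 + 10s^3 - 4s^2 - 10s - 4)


Distribute the minus sign:
  (6s^4 + 7s^3 - 8s^2 - 8s - 2)
- (s^4 + 10s^3 - 4s^2 - 10s - 4)
Negate second polynomial: -s^4 - 10s^3 + 4s^2 + 10s + 4
Add: 5s^4 - 3s^3 - 4s^2 + 2s + 2


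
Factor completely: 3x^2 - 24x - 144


Roots satisfy r1 + r2 = -b/a = 8 and r1*r2 = c/a = -48.
So r1 = 12, r2 = -4.
3x^2 - 24x - 144 = 3(x - r1)(x - r2) = 3(x - 12)(x + 4)


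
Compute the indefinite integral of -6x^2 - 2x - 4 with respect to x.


Reverse power rule on each term:
  ∫ -6x^2 dx = -2x^3
  ∫ -2x dx = -x^2
  ∫ -4 dx = -4x
F(x) = -2x^3 - x^2 - 4x + C


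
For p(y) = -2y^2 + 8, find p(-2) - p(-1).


p(-2) = 0
p(-1) = 6
p(-2) - p(-1) = 0 - 6 = -6


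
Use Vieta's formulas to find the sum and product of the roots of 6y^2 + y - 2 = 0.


For ay^2+by+c=0: sum = -b/a, product = c/a.
a=6, b=1, c=-2
Sum = -(1)/6 = -1/6
Product = (-2)/6 = -1/3


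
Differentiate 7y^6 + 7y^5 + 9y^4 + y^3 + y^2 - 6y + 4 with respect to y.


Apply the power rule term by term:
  d/dy(7y^6) = 42y^5
  d/dy(7y^5) = 35y^4
  d/dy(9y^4) = 36y^3
  d/dy(y^3) = 3y^2
  d/dy(y^2) = 2y
  d/dy(-6y) = -6
  d/dy(4) = 0
p'(y) = 42y^5 + 35y^4 + 36y^3 + 3y^2 + 2y - 6


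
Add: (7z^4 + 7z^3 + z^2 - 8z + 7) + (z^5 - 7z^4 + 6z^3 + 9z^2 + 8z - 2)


Align terms by degree and add:
  7z^4 + 7z^3 + z^2 - 8z + 7
+ z^5 - 7z^4 + 6z^3 + 9z^2 + 8z - 2
= z^5 + 13z^3 + 10z^2 + 5


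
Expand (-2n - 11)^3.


Expand (-2n - 11)^3 by repeated multiplication:
  (-2n - 11)^2 = 4n^2 + 44n + 121
= -8n^3 - 132n^2 - 726n - 1331


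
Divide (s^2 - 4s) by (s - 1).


(s^2 - 4s) / (s - 1)
Step 1: s * (s - 1) = s^2 - s; subtract.
Step 2: -3 * (s - 1) = -3s + 3; subtract.
Quotient: s - 3, Remainder: -3


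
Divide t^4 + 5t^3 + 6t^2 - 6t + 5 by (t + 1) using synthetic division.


Synthetic division with c = -1. Coefficients: 1, 5, 6, -6, 5
Bring down 1.
  1 * -1 = -1; -1 + 5 = 4
  4 * -1 = -4; -4 + 6 = 2
  2 * -1 = -2; -2 - 6 = -8
  -8 * -1 = 8; 8 + 5 = 13
Quotient: t^3 + 4t^2 + 2t - 8, Remainder: 13


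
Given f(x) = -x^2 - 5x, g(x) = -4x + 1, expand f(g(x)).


Substitute g(x) into f:
f(g(x)) = -1*(-4x + 1)^2 + (-5)*(-4x + 1)
(-4x + 1)^2 = 16x^2 - 8x + 1
Expand and combine: -16x^2 + 28x - 6


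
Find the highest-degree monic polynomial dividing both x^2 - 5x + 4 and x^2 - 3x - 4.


Factor each:
  x^2 - 5x + 4 = (x - 4)(x - 1)
  x^2 - 3x - 4 = (x - 4)(x + 1)
Common monic factor: x - 4


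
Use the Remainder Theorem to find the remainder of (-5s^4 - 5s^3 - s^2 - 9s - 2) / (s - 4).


By the Remainder Theorem, the remainder equals p(4):
  -5*(4)^4 = -1280
  -5*(4)^3 = -320
  -1*(4)^2 = -16
  -9*(4)^1 = -36
  constant: -2
Sum: -1280 - 320 - 16 - 36 - 2 = -1654


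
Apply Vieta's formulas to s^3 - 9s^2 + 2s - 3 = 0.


Monic cubic s^3+bs^2+cs+d=0: sum=-b, pairwise sum=c, product=-d.
b=-9, c=2, d=-3
r1+r2+r3 = 9
r1r2+r1r3+r2r3 = 2
r1r2r3 = 3


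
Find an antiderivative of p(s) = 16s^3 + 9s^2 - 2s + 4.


Reverse power rule on each term:
  ∫ 16s^3 ds = 4s^4
  ∫ 9s^2 ds = 3s^3
  ∫ -2s ds = -s^2
  ∫ 4 ds = 4s
F(s) = 4s^4 + 3s^3 - s^2 + 4s + C


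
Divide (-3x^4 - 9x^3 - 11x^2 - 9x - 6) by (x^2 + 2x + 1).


(-3x^4 - 9x^3 - 11x^2 - 9x - 6) / (x^2 + 2x + 1)
Step 1: -3x^2 * (x^2 + 2x + 1) = -3x^4 - 6x^3 - 3x^2; subtract.
Step 2: -3x * (x^2 + 2x + 1) = -3x^3 - 6x^2 - 3x; subtract.
Step 3: -2 * (x^2 + 2x + 1) = -2x^2 - 4x - 2; subtract.
Quotient: -3x^2 - 3x - 2, Remainder: -2x - 4


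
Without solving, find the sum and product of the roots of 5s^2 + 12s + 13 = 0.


For as^2+bs+c=0: sum = -b/a, product = c/a.
a=5, b=12, c=13
Sum = -(12)/5 = -12/5
Product = (13)/5 = 13/5


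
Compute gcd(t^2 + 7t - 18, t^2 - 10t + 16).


Factor each:
  t^2 + 7t - 18 = (t - 2)(t + 9)
  t^2 - 10t + 16 = (t - 2)(t - 8)
Common monic factor: t - 2


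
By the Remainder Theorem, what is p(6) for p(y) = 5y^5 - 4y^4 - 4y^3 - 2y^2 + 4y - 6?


By the Remainder Theorem, the remainder equals p(6):
  5*(6)^5 = 38880
  -4*(6)^4 = -5184
  -4*(6)^3 = -864
  -2*(6)^2 = -72
  4*(6)^1 = 24
  constant: -6
Sum: 38880 - 5184 - 864 - 72 + 24 - 6 = 32778


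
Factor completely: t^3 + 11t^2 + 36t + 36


Try integer roots (divisors of 36). t=-6: p(-6)=0.
Divide out (t + 6): quotient is t^2 + 5t + 6.
Factor the quadratic: (t + 3)(t + 2)
Result: (t + 6)(t + 3)(t + 2)


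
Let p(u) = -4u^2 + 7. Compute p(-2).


Using direct substitution:
  -4 * (-2)^2 = -16
  0 * (-2)^1 = 0
  constant: 7
Sum = -16 + 0 + 7 = -9


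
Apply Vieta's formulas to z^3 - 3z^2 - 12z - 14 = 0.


Monic cubic z^3+bz^2+cz+d=0: sum=-b, pairwise sum=c, product=-d.
b=-3, c=-12, d=-14
r1+r2+r3 = 3
r1r2+r1r3+r2r3 = -12
r1r2r3 = 14


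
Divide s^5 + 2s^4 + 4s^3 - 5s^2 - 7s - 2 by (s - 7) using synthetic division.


Synthetic division with c = 7. Coefficients: 1, 2, 4, -5, -7, -2
Bring down 1.
  1 * 7 = 7; 7 + 2 = 9
  9 * 7 = 63; 63 + 4 = 67
  67 * 7 = 469; 469 - 5 = 464
  464 * 7 = 3248; 3248 - 7 = 3241
  3241 * 7 = 22687; 22687 - 2 = 22685
Quotient: s^4 + 9s^3 + 67s^2 + 464s + 3241, Remainder: 22685


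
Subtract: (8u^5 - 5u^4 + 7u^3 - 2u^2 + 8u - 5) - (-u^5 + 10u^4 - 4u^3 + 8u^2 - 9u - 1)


Distribute the minus sign:
  (8u^5 - 5u^4 + 7u^3 - 2u^2 + 8u - 5)
- (-u^5 + 10u^4 - 4u^3 + 8u^2 - 9u - 1)
Negate second polynomial: u^5 - 10u^4 + 4u^3 - 8u^2 + 9u + 1
Add: 9u^5 - 15u^4 + 11u^3 - 10u^2 + 17u - 4


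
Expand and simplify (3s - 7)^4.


Expand (3s - 7)^4 by repeated multiplication:
  (3s - 7)^2 = 9s^2 - 42s + 49
  (3s - 7)^3 = 27s^3 - 189s^2 + 441s - 343
= 81s^4 - 756s^3 + 2646s^2 - 4116s + 2401


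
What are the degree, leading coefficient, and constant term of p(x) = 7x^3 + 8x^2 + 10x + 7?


Highest power of x is 3, with coefficient 7. Constant term is 7.
Degree = 3, leading coefficient = 7, constant term = 7


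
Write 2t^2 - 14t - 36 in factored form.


Roots satisfy r1 + r2 = -b/a = 7 and r1*r2 = c/a = -18.
So r1 = 9, r2 = -2.
2t^2 - 14t - 36 = 2(t - r1)(t - r2) = 2(t - 9)(t + 2)


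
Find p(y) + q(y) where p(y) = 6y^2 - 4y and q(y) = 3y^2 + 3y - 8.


Align terms by degree and add:
  6y^2 - 4y
+ 3y^2 + 3y - 8
= 9y^2 - y - 8


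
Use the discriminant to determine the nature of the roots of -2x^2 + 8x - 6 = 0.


D = b^2 - 4ac = (8)^2 - 4(-2)(-6) = 64 - 48 = 16
Since D > 0: two distinct rational roots


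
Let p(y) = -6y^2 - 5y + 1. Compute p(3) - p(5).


p(3) = -68
p(5) = -174
p(3) - p(5) = -68 + 174 = 106


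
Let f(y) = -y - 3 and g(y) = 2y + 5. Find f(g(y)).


Substitute g(y) into f:
f(g(y)) = -1*(2y + 5) + (-3)
Expand and combine: -2y - 8


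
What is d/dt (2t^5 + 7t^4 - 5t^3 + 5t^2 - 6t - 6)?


Apply the power rule term by term:
  d/dt(2t^5) = 10t^4
  d/dt(7t^4) = 28t^3
  d/dt(-5t^3) = -15t^2
  d/dt(5t^2) = 10t
  d/dt(-6t) = -6
  d/dt(-6) = 0
p'(t) = 10t^4 + 28t^3 - 15t^2 + 10t - 6


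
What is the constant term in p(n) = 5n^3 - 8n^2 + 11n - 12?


Read off the constant term: -12


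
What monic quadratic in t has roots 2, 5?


p(t) = (t - 2)(t - 5)
Expand: t^2 - 7t + 10


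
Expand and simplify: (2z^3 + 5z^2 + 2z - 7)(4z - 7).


Distribute each term of the first polynomial:
  (2z^3)(4z - 7) = 8z^4 - 14z^3
  (5z^2)(4z - 7) = 20z^3 - 35z^2
  (2z)(4z - 7) = 8z^2 - 14z
  (-7)(4z - 7) = -28z + 49
Sum: 8z^4 + 6z^3 - 27z^2 - 42z + 49


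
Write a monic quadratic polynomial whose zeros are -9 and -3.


p(y) = (y + 9)(y + 3)
Expand: y^2 + 12y + 27


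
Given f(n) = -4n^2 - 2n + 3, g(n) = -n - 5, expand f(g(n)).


Substitute g(n) into f:
f(g(n)) = -4*(-n - 5)^2 + (-2)*(-n - 5) + 3
(-n - 5)^2 = n^2 + 10n + 25
Expand and combine: -4n^2 - 38n - 87


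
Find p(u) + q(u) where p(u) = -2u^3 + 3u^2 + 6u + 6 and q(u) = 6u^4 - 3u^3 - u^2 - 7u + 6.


Align terms by degree and add:
  -2u^3 + 3u^2 + 6u + 6
+ 6u^4 - 3u^3 - u^2 - 7u + 6
= 6u^4 - 5u^3 + 2u^2 - u + 12


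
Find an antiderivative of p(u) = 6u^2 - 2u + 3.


Reverse power rule on each term:
  ∫ 6u^2 du = 2u^3
  ∫ -2u du = -u^2
  ∫ 3 du = 3u
F(u) = 2u^3 - u^2 + 3u + C


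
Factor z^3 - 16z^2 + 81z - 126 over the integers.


Try integer roots (divisors of -126). z=3: p(3)=0.
Divide out (z - 3): quotient is z^2 - 13z + 42.
Factor the quadratic: (z - 7)(z - 6)
Result: (z - 3)(z - 7)(z - 6)


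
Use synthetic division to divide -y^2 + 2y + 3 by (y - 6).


Synthetic division with c = 6. Coefficients: -1, 2, 3
Bring down -1.
  -1 * 6 = -6; -6 + 2 = -4
  -4 * 6 = -24; -24 + 3 = -21
Quotient: -y - 4, Remainder: -21


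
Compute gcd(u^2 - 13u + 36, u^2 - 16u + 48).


Factor each:
  u^2 - 13u + 36 = (u - 4)(u - 9)
  u^2 - 16u + 48 = (u - 4)(u - 12)
Common monic factor: u - 4


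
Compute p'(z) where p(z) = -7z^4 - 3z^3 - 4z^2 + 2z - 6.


Apply the power rule term by term:
  d/dz(-7z^4) = -28z^3
  d/dz(-3z^3) = -9z^2
  d/dz(-4z^2) = -8z
  d/dz(2z) = 2
  d/dz(-6) = 0
p'(z) = -28z^3 - 9z^2 - 8z + 2


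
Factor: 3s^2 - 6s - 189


Roots satisfy r1 + r2 = -b/a = 2 and r1*r2 = c/a = -63.
So r1 = -7, r2 = 9.
3s^2 - 6s - 189 = 3(s - r1)(s - r2) = 3(s + 7)(s - 9)


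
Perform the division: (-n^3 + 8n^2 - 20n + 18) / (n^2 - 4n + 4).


(-n^3 + 8n^2 - 20n + 18) / (n^2 - 4n + 4)
Step 1: -n * (n^2 - 4n + 4) = -n^3 + 4n^2 - 4n; subtract.
Step 2: 4 * (n^2 - 4n + 4) = 4n^2 - 16n + 16; subtract.
Quotient: -n + 4, Remainder: 2


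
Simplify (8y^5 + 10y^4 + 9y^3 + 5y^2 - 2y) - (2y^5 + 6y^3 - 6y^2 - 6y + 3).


Distribute the minus sign:
  (8y^5 + 10y^4 + 9y^3 + 5y^2 - 2y)
- (2y^5 + 6y^3 - 6y^2 - 6y + 3)
Negate second polynomial: -2y^5 - 6y^3 + 6y^2 + 6y - 3
Add: 6y^5 + 10y^4 + 3y^3 + 11y^2 + 4y - 3


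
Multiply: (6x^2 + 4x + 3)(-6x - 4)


Distribute each term of the first polynomial:
  (6x^2)(-6x - 4) = -36x^3 - 24x^2
  (4x)(-6x - 4) = -24x^2 - 16x
  (3)(-6x - 4) = -18x - 12
Sum: -36x^3 - 48x^2 - 34x - 12


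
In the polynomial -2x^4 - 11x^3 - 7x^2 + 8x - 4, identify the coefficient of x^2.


Read off the coefficient of x^2: -7


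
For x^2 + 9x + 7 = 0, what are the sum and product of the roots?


For ax^2+bx+c=0: sum = -b/a, product = c/a.
a=1, b=9, c=7
Sum = -(9)/1 = -9
Product = (7)/1 = 7


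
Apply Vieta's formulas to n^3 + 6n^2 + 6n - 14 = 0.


Monic cubic n^3+bn^2+cn+d=0: sum=-b, pairwise sum=c, product=-d.
b=6, c=6, d=-14
r1+r2+r3 = -6
r1r2+r1r3+r2r3 = 6
r1r2r3 = 14


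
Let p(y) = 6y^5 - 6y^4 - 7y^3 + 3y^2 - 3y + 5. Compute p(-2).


Using direct substitution:
  6 * (-2)^5 = -192
  -6 * (-2)^4 = -96
  -7 * (-2)^3 = 56
  3 * (-2)^2 = 12
  -3 * (-2)^1 = 6
  constant: 5
Sum = -192 - 96 + 56 + 12 + 6 + 5 = -209


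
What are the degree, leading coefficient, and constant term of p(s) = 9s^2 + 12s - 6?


Highest power of s is 2, with coefficient 9. Constant term is -6.
Degree = 2, leading coefficient = 9, constant term = -6


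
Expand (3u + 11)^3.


Expand (3u + 11)^3 by repeated multiplication:
  (3u + 11)^2 = 9u^2 + 66u + 121
= 27u^3 + 297u^2 + 1089u + 1331


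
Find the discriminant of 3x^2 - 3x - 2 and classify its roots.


D = b^2 - 4ac = (-3)^2 - 4(3)(-2) = 9 + 24 = 33
Since D > 0: two distinct irrational roots


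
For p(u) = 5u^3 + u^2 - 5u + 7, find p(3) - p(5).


p(3) = 136
p(5) = 632
p(3) - p(5) = 136 - 632 = -496


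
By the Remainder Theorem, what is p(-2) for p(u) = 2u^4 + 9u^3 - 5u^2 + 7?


By the Remainder Theorem, the remainder equals p(-2):
  2*(-2)^4 = 32
  9*(-2)^3 = -72
  -5*(-2)^2 = -20
  0*(-2)^1 = 0
  constant: 7
Sum: 32 - 72 - 20 + 0 + 7 = -53


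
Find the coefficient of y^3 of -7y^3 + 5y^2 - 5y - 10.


Read off the coefficient of y^3: -7


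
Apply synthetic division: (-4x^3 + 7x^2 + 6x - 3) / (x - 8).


Synthetic division with c = 8. Coefficients: -4, 7, 6, -3
Bring down -4.
  -4 * 8 = -32; -32 + 7 = -25
  -25 * 8 = -200; -200 + 6 = -194
  -194 * 8 = -1552; -1552 - 3 = -1555
Quotient: -4x^2 - 25x - 194, Remainder: -1555


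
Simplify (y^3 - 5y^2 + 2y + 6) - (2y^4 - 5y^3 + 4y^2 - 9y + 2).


Distribute the minus sign:
  (y^3 - 5y^2 + 2y + 6)
- (2y^4 - 5y^3 + 4y^2 - 9y + 2)
Negate second polynomial: -2y^4 + 5y^3 - 4y^2 + 9y - 2
Add: -2y^4 + 6y^3 - 9y^2 + 11y + 4


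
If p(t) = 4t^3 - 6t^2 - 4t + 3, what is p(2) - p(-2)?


p(2) = 3
p(-2) = -45
p(2) - p(-2) = 3 + 45 = 48


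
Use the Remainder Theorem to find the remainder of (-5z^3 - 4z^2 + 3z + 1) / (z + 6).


By the Remainder Theorem, the remainder equals p(-6):
  -5*(-6)^3 = 1080
  -4*(-6)^2 = -144
  3*(-6)^1 = -18
  constant: 1
Sum: 1080 - 144 - 18 + 1 = 919


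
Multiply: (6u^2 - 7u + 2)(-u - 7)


Distribute each term of the first polynomial:
  (6u^2)(-u - 7) = -6u^3 - 42u^2
  (-7u)(-u - 7) = 7u^2 + 49u
  (2)(-u - 7) = -2u - 14
Sum: -6u^3 - 35u^2 + 47u - 14


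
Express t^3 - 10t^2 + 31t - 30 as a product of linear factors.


Try integer roots (divisors of -30). t=3: p(3)=0.
Divide out (t - 3): quotient is t^2 - 7t + 10.
Factor the quadratic: (t - 5)(t - 2)
Result: (t - 3)(t - 5)(t - 2)


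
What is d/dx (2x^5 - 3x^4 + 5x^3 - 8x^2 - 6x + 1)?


Apply the power rule term by term:
  d/dx(2x^5) = 10x^4
  d/dx(-3x^4) = -12x^3
  d/dx(5x^3) = 15x^2
  d/dx(-8x^2) = -16x
  d/dx(-6x) = -6
  d/dx(1) = 0
p'(x) = 10x^4 - 12x^3 + 15x^2 - 16x - 6


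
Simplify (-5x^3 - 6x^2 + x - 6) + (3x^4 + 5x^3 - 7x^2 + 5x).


Align terms by degree and add:
  -5x^3 - 6x^2 + x - 6
+ 3x^4 + 5x^3 - 7x^2 + 5x
= 3x^4 - 13x^2 + 6x - 6


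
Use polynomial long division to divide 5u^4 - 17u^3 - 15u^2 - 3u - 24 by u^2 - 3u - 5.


(5u^4 - 17u^3 - 15u^2 - 3u - 24) / (u^2 - 3u - 5)
Step 1: 5u^2 * (u^2 - 3u - 5) = 5u^4 - 15u^3 - 25u^2; subtract.
Step 2: -2u * (u^2 - 3u - 5) = -2u^3 + 6u^2 + 10u; subtract.
Step 3: 4 * (u^2 - 3u - 5) = 4u^2 - 12u - 20; subtract.
Quotient: 5u^2 - 2u + 4, Remainder: -u - 4


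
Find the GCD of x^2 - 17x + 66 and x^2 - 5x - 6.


Factor each:
  x^2 - 17x + 66 = (x - 6)(x - 11)
  x^2 - 5x - 6 = (x - 6)(x + 1)
Common monic factor: x - 6


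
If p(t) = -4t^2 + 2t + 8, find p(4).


Using direct substitution:
  -4 * (4)^2 = -64
  2 * (4)^1 = 8
  constant: 8
Sum = -64 + 8 + 8 = -48


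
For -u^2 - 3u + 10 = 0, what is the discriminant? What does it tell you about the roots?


D = b^2 - 4ac = (-3)^2 - 4(-1)(10) = 9 + 40 = 49
Since D > 0: two distinct rational roots


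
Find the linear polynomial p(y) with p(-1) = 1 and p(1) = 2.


p(y) = my + b. Using p(-1)=1, p(1)=2:
m = (1 - 2)/(-1 - 1) = -1/-2 = 1/2
b = 1 - m*(-1) = 1 + 1/2 = 3/2
p(y) = (1/2)y + (3/2)


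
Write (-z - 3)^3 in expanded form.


Expand (-z - 3)^3 by repeated multiplication:
  (-z - 3)^2 = z^2 + 6z + 9
= -z^3 - 9z^2 - 27z - 27


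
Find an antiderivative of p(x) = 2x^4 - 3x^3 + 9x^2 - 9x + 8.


Reverse power rule on each term:
  ∫ 2x^4 dx = (2/5)x^5
  ∫ -3x^3 dx = -(3/4)x^4
  ∫ 9x^2 dx = 3x^3
  ∫ -9x dx = -(9/2)x^2
  ∫ 8 dx = 8x
F(x) = (2/5)x^5 - (3/4)x^4 + 3x^3 - (9/2)x^2 + 8x + C


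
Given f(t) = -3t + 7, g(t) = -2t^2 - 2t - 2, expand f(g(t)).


Substitute g(t) into f:
f(g(t)) = -3*(-2t^2 - 2t - 2) + 7
Expand and combine: 6t^2 + 6t + 13


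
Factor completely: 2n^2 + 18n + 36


Roots satisfy r1 + r2 = -b/a = -9 and r1*r2 = c/a = 18.
So r1 = -3, r2 = -6.
2n^2 + 18n + 36 = 2(n - r1)(n - r2) = 2(n + 3)(n + 6)


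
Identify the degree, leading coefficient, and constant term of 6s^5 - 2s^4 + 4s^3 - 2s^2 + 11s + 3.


Highest power of s is 5, with coefficient 6. Constant term is 3.
Degree = 5, leading coefficient = 6, constant term = 3


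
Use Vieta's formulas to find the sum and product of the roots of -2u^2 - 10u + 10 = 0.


For au^2+bu+c=0: sum = -b/a, product = c/a.
a=-2, b=-10, c=10
Sum = -(-10)/-2 = -5
Product = (10)/-2 = -5


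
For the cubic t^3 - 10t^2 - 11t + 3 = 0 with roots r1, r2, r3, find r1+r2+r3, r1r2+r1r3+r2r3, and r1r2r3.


Monic cubic t^3+bt^2+ct+d=0: sum=-b, pairwise sum=c, product=-d.
b=-10, c=-11, d=3
r1+r2+r3 = 10
r1r2+r1r3+r2r3 = -11
r1r2r3 = -3


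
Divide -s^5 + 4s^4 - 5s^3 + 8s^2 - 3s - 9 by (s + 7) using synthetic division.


Synthetic division with c = -7. Coefficients: -1, 4, -5, 8, -3, -9
Bring down -1.
  -1 * -7 = 7; 7 + 4 = 11
  11 * -7 = -77; -77 - 5 = -82
  -82 * -7 = 574; 574 + 8 = 582
  582 * -7 = -4074; -4074 - 3 = -4077
  -4077 * -7 = 28539; 28539 - 9 = 28530
Quotient: -s^4 + 11s^3 - 82s^2 + 582s - 4077, Remainder: 28530


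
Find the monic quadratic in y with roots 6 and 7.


p(y) = (y - 6)(y - 7)
Expand: y^2 - 13y + 42


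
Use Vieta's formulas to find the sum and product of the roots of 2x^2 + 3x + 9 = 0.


For ax^2+bx+c=0: sum = -b/a, product = c/a.
a=2, b=3, c=9
Sum = -(3)/2 = -3/2
Product = (9)/2 = 9/2


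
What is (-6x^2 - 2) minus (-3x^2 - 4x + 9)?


Distribute the minus sign:
  (-6x^2 - 2)
- (-3x^2 - 4x + 9)
Negate second polynomial: 3x^2 + 4x - 9
Add: -3x^2 + 4x - 11


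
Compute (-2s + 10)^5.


Expand (-2s + 10)^5 by repeated multiplication:
  (-2s + 10)^2 = 4s^2 - 40s + 100
  (-2s + 10)^3 = -8s^3 + 120s^2 - 600s + 1000
  (-2s + 10)^4 = 16s^4 - 320s^3 + 2400s^2 - 8000s + 10000
= -32s^5 + 800s^4 - 8000s^3 + 40000s^2 - 100000s + 100000


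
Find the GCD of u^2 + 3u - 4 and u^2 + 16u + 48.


Factor each:
  u^2 + 3u - 4 = (u + 4)(u - 1)
  u^2 + 16u + 48 = (u + 4)(u + 12)
Common monic factor: u + 4


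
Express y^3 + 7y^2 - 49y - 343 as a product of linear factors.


Try integer roots (divisors of -343). y=-7: p(-7)=0.
Divide out (y + 7): quotient is y^2 - 49.
Factor the quadratic: (y + 7)(y - 7)
Result: (y + 7)(y + 7)(y - 7)


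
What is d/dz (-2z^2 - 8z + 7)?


Apply the power rule term by term:
  d/dz(-2z^2) = -4z
  d/dz(-8z) = -8
  d/dz(7) = 0
p'(z) = -4z - 8


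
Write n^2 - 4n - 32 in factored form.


Roots satisfy r1 + r2 = -b/a = 4 and r1*r2 = c/a = -32.
So r1 = -4, r2 = 8.
n^2 - 4n - 32 = (n - r1)(n - r2) = (n + 4)(n - 8)


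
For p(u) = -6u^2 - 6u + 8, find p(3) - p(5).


p(3) = -64
p(5) = -172
p(3) - p(5) = -64 + 172 = 108


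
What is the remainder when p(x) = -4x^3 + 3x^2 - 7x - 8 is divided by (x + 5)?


By the Remainder Theorem, the remainder equals p(-5):
  -4*(-5)^3 = 500
  3*(-5)^2 = 75
  -7*(-5)^1 = 35
  constant: -8
Sum: 500 + 75 + 35 - 8 = 602


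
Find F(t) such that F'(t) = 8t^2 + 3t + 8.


Reverse power rule on each term:
  ∫ 8t^2 dt = (8/3)t^3
  ∫ 3t dt = (3/2)t^2
  ∫ 8 dt = 8t
F(t) = (8/3)t^3 + (3/2)t^2 + 8t + C


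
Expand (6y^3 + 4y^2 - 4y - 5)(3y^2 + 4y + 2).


Distribute each term of the first polynomial:
  (6y^3)(3y^2 + 4y + 2) = 18y^5 + 24y^4 + 12y^3
  (4y^2)(3y^2 + 4y + 2) = 12y^4 + 16y^3 + 8y^2
  (-4y)(3y^2 + 4y + 2) = -12y^3 - 16y^2 - 8y
  (-5)(3y^2 + 4y + 2) = -15y^2 - 20y - 10
Sum: 18y^5 + 36y^4 + 16y^3 - 23y^2 - 28y - 10


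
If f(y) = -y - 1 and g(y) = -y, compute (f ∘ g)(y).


Substitute g(y) into f:
f(g(y)) = -1*(-y) + (-1)
Expand and combine: y - 1


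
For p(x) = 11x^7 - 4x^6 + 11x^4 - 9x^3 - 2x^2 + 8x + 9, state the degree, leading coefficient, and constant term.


Highest power of x is 7, with coefficient 11. Constant term is 9.
Degree = 7, leading coefficient = 11, constant term = 9


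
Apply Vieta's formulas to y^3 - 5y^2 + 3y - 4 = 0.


Monic cubic y^3+by^2+cy+d=0: sum=-b, pairwise sum=c, product=-d.
b=-5, c=3, d=-4
r1+r2+r3 = 5
r1r2+r1r3+r2r3 = 3
r1r2r3 = 4


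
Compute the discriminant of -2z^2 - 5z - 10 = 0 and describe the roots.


D = b^2 - 4ac = (-5)^2 - 4(-2)(-10) = 25 - 80 = -55
Since D < 0: two complex conjugate roots (no real roots)


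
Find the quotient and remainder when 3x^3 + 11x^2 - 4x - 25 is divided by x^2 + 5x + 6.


(3x^3 + 11x^2 - 4x - 25) / (x^2 + 5x + 6)
Step 1: 3x * (x^2 + 5x + 6) = 3x^3 + 15x^2 + 18x; subtract.
Step 2: -4 * (x^2 + 5x + 6) = -4x^2 - 20x - 24; subtract.
Quotient: 3x - 4, Remainder: -2x - 1


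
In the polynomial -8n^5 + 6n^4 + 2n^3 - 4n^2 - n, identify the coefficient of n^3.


Read off the coefficient of n^3: 2


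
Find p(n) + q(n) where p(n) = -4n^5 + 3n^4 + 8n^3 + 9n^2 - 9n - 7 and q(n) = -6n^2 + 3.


Align terms by degree and add:
  -4n^5 + 3n^4 + 8n^3 + 9n^2 - 9n - 7
  -6n^2 + 3
= -4n^5 + 3n^4 + 8n^3 + 3n^2 - 9n - 4


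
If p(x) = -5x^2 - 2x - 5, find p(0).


Using direct substitution:
  -5 * (0)^2 = 0
  -2 * (0)^1 = 0
  constant: -5
Sum = 0 + 0 - 5 = -5


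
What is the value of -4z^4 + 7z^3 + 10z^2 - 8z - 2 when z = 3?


Using direct substitution:
  -4 * (3)^4 = -324
  7 * (3)^3 = 189
  10 * (3)^2 = 90
  -8 * (3)^1 = -24
  constant: -2
Sum = -324 + 189 + 90 - 24 - 2 = -71


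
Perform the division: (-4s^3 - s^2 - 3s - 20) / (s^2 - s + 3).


(-4s^3 - s^2 - 3s - 20) / (s^2 - s + 3)
Step 1: -4s * (s^2 - s + 3) = -4s^3 + 4s^2 - 12s; subtract.
Step 2: -5 * (s^2 - s + 3) = -5s^2 + 5s - 15; subtract.
Quotient: -4s - 5, Remainder: 4s - 5


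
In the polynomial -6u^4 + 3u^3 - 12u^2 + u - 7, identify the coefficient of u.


Read off the coefficient of u: 1


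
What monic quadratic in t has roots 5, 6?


p(t) = (t - 5)(t - 6)
Expand: t^2 - 11t + 30


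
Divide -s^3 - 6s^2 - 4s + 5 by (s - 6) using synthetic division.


Synthetic division with c = 6. Coefficients: -1, -6, -4, 5
Bring down -1.
  -1 * 6 = -6; -6 - 6 = -12
  -12 * 6 = -72; -72 - 4 = -76
  -76 * 6 = -456; -456 + 5 = -451
Quotient: -s^2 - 12s - 76, Remainder: -451


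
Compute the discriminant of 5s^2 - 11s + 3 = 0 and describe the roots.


D = b^2 - 4ac = (-11)^2 - 4(5)(3) = 121 - 60 = 61
Since D > 0: two distinct irrational roots


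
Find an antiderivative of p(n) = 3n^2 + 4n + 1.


Reverse power rule on each term:
  ∫ 3n^2 dn = n^3
  ∫ 4n dn = 2n^2
  ∫ 1 dn = n
F(n) = n^3 + 2n^2 + n + C


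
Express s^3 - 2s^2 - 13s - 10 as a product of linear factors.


Try integer roots (divisors of -10). s=-2: p(-2)=0.
Divide out (s + 2): quotient is s^2 - 4s - 5.
Factor the quadratic: (s - 5)(s + 1)
Result: (s + 2)(s - 5)(s + 1)


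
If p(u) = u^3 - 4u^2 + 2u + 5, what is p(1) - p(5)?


p(1) = 4
p(5) = 40
p(1) - p(5) = 4 - 40 = -36


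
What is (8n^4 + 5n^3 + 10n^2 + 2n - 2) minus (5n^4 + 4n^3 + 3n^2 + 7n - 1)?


Distribute the minus sign:
  (8n^4 + 5n^3 + 10n^2 + 2n - 2)
- (5n^4 + 4n^3 + 3n^2 + 7n - 1)
Negate second polynomial: -5n^4 - 4n^3 - 3n^2 - 7n + 1
Add: 3n^4 + n^3 + 7n^2 - 5n - 1


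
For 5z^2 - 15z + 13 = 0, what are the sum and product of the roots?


For az^2+bz+c=0: sum = -b/a, product = c/a.
a=5, b=-15, c=13
Sum = -(-15)/5 = 3
Product = (13)/5 = 13/5


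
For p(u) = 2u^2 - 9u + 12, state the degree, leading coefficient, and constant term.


Highest power of u is 2, with coefficient 2. Constant term is 12.
Degree = 2, leading coefficient = 2, constant term = 12


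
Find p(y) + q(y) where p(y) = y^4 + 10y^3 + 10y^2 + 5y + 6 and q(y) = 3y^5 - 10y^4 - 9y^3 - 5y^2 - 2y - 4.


Align terms by degree and add:
  y^4 + 10y^3 + 10y^2 + 5y + 6
+ 3y^5 - 10y^4 - 9y^3 - 5y^2 - 2y - 4
= 3y^5 - 9y^4 + y^3 + 5y^2 + 3y + 2


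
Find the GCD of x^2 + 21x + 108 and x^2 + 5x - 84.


Factor each:
  x^2 + 21x + 108 = (x + 12)(x + 9)
  x^2 + 5x - 84 = (x + 12)(x - 7)
Common monic factor: x + 12


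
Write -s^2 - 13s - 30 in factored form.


Roots satisfy r1 + r2 = -b/a = -13 and r1*r2 = c/a = 30.
So r1 = -3, r2 = -10.
-s^2 - 13s - 30 = -(s - r1)(s - r2) = -(s + 3)(s + 10)


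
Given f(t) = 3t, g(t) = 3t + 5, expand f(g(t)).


Substitute g(t) into f:
f(g(t)) = 3*(3t + 5)
Expand and combine: 9t + 15


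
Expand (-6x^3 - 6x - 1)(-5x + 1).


Distribute each term of the first polynomial:
  (-6x^3)(-5x + 1) = 30x^4 - 6x^3
  (-6x)(-5x + 1) = 30x^2 - 6x
  (-1)(-5x + 1) = 5x - 1
Sum: 30x^4 - 6x^3 + 30x^2 - x - 1


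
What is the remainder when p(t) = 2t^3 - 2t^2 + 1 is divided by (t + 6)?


By the Remainder Theorem, the remainder equals p(-6):
  2*(-6)^3 = -432
  -2*(-6)^2 = -72
  0*(-6)^1 = 0
  constant: 1
Sum: -432 - 72 + 0 + 1 = -503


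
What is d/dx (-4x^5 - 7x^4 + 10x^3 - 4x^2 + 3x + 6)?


Apply the power rule term by term:
  d/dx(-4x^5) = -20x^4
  d/dx(-7x^4) = -28x^3
  d/dx(10x^3) = 30x^2
  d/dx(-4x^2) = -8x
  d/dx(3x) = 3
  d/dx(6) = 0
p'(x) = -20x^4 - 28x^3 + 30x^2 - 8x + 3


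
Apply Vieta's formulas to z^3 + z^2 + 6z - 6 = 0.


Monic cubic z^3+bz^2+cz+d=0: sum=-b, pairwise sum=c, product=-d.
b=1, c=6, d=-6
r1+r2+r3 = -1
r1r2+r1r3+r2r3 = 6
r1r2r3 = 6


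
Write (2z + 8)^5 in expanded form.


Expand (2z + 8)^5 by repeated multiplication:
  (2z + 8)^2 = 4z^2 + 32z + 64
  (2z + 8)^3 = 8z^3 + 96z^2 + 384z + 512
  (2z + 8)^4 = 16z^4 + 256z^3 + 1536z^2 + 4096z + 4096
= 32z^5 + 640z^4 + 5120z^3 + 20480z^2 + 40960z + 32768


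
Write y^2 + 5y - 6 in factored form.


Roots satisfy r1 + r2 = -b/a = -5 and r1*r2 = c/a = -6.
So r1 = -6, r2 = 1.
y^2 + 5y - 6 = (y - r1)(y - r2) = (y + 6)(y - 1)


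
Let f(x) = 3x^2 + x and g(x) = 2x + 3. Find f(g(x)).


Substitute g(x) into f:
f(g(x)) = 3*(2x + 3)^2 + 1*(2x + 3)
(2x + 3)^2 = 4x^2 + 12x + 9
Expand and combine: 12x^2 + 38x + 30


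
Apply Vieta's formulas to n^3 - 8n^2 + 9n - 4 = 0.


Monic cubic n^3+bn^2+cn+d=0: sum=-b, pairwise sum=c, product=-d.
b=-8, c=9, d=-4
r1+r2+r3 = 8
r1r2+r1r3+r2r3 = 9
r1r2r3 = 4


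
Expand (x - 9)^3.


Expand (x - 9)^3 by repeated multiplication:
  (x - 9)^2 = x^2 - 18x + 81
= x^3 - 27x^2 + 243x - 729


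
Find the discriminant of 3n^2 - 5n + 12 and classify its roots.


D = b^2 - 4ac = (-5)^2 - 4(3)(12) = 25 - 144 = -119
Since D < 0: two complex conjugate roots (no real roots)


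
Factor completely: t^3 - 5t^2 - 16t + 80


Try integer roots (divisors of 80). t=5: p(5)=0.
Divide out (t - 5): quotient is t^2 - 16.
Factor the quadratic: (t + 4)(t - 4)
Result: (t - 5)(t + 4)(t - 4)


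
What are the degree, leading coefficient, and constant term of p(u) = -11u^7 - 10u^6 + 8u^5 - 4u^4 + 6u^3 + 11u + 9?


Highest power of u is 7, with coefficient -11. Constant term is 9.
Degree = 7, leading coefficient = -11, constant term = 9


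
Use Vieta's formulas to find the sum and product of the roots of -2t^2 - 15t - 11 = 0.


For at^2+bt+c=0: sum = -b/a, product = c/a.
a=-2, b=-15, c=-11
Sum = -(-15)/-2 = -15/2
Product = (-11)/-2 = 11/2


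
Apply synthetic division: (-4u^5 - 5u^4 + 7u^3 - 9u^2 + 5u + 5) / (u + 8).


Synthetic division with c = -8. Coefficients: -4, -5, 7, -9, 5, 5
Bring down -4.
  -4 * -8 = 32; 32 - 5 = 27
  27 * -8 = -216; -216 + 7 = -209
  -209 * -8 = 1672; 1672 - 9 = 1663
  1663 * -8 = -13304; -13304 + 5 = -13299
  -13299 * -8 = 106392; 106392 + 5 = 106397
Quotient: -4u^4 + 27u^3 - 209u^2 + 1663u - 13299, Remainder: 106397


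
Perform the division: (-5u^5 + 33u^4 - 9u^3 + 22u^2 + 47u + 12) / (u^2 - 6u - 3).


(-5u^5 + 33u^4 - 9u^3 + 22u^2 + 47u + 12) / (u^2 - 6u - 3)
Step 1: -5u^3 * (u^2 - 6u - 3) = -5u^5 + 30u^4 + 15u^3; subtract.
Step 2: 3u^2 * (u^2 - 6u - 3) = 3u^4 - 18u^3 - 9u^2; subtract.
Step 3: -6u * (u^2 - 6u - 3) = -6u^3 + 36u^2 + 18u; subtract.
Step 4: -5 * (u^2 - 6u - 3) = -5u^2 + 30u + 15; subtract.
Quotient: -5u^3 + 3u^2 - 6u - 5, Remainder: -u - 3


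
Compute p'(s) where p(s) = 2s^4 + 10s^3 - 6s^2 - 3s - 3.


Apply the power rule term by term:
  d/ds(2s^4) = 8s^3
  d/ds(10s^3) = 30s^2
  d/ds(-6s^2) = -12s
  d/ds(-3s) = -3
  d/ds(-3) = 0
p'(s) = 8s^3 + 30s^2 - 12s - 3


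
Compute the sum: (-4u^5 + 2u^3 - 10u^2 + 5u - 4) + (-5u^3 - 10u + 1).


Align terms by degree and add:
  -4u^5 + 2u^3 - 10u^2 + 5u - 4
  -5u^3 - 10u + 1
= -4u^5 - 3u^3 - 10u^2 - 5u - 3


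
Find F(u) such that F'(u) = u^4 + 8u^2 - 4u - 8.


Reverse power rule on each term:
  ∫ u^4 du = (1/5)u^5
  ∫ 8u^2 du = (8/3)u^3
  ∫ -4u du = -2u^2
  ∫ -8 du = -8u
F(u) = (1/5)u^5 + (8/3)u^3 - 2u^2 - 8u + C


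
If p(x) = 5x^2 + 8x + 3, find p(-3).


Using direct substitution:
  5 * (-3)^2 = 45
  8 * (-3)^1 = -24
  constant: 3
Sum = 45 - 24 + 3 = 24


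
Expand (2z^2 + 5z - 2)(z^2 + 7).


Distribute each term of the first polynomial:
  (2z^2)(z^2 + 7) = 2z^4 + 14z^2
  (5z)(z^2 + 7) = 5z^3 + 35z
  (-2)(z^2 + 7) = -2z^2 - 14
Sum: 2z^4 + 5z^3 + 12z^2 + 35z - 14


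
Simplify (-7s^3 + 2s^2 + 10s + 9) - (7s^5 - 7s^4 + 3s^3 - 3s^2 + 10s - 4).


Distribute the minus sign:
  (-7s^3 + 2s^2 + 10s + 9)
- (7s^5 - 7s^4 + 3s^3 - 3s^2 + 10s - 4)
Negate second polynomial: -7s^5 + 7s^4 - 3s^3 + 3s^2 - 10s + 4
Add: -7s^5 + 7s^4 - 10s^3 + 5s^2 + 13


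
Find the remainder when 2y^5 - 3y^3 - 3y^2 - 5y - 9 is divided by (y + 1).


By the Remainder Theorem, the remainder equals p(-1):
  2*(-1)^5 = -2
  0*(-1)^4 = 0
  -3*(-1)^3 = 3
  -3*(-1)^2 = -3
  -5*(-1)^1 = 5
  constant: -9
Sum: -2 + 0 + 3 - 3 + 5 - 9 = -6


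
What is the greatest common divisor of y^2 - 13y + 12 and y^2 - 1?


Factor each:
  y^2 - 13y + 12 = (y - 1)(y - 12)
  y^2 - 1 = (y - 1)(y + 1)
Common monic factor: y - 1


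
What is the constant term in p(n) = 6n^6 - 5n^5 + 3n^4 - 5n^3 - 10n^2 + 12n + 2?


Read off the constant term: 2


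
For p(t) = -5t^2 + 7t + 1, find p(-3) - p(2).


p(-3) = -65
p(2) = -5
p(-3) - p(2) = -65 + 5 = -60


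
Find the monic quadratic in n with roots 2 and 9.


p(n) = (n - 2)(n - 9)
Expand: n^2 - 11n + 18


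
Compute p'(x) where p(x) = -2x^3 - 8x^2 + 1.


Apply the power rule term by term:
  d/dx(-2x^3) = -6x^2
  d/dx(-8x^2) = -16x
  d/dx(1) = 0
p'(x) = -6x^2 - 16x


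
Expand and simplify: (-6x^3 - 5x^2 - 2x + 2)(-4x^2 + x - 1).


Distribute each term of the first polynomial:
  (-6x^3)(-4x^2 + x - 1) = 24x^5 - 6x^4 + 6x^3
  (-5x^2)(-4x^2 + x - 1) = 20x^4 - 5x^3 + 5x^2
  (-2x)(-4x^2 + x - 1) = 8x^3 - 2x^2 + 2x
  (2)(-4x^2 + x - 1) = -8x^2 + 2x - 2
Sum: 24x^5 + 14x^4 + 9x^3 - 5x^2 + 4x - 2


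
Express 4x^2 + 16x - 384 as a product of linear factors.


Roots satisfy r1 + r2 = -b/a = -4 and r1*r2 = c/a = -96.
So r1 = -12, r2 = 8.
4x^2 + 16x - 384 = 4(x - r1)(x - r2) = 4(x + 12)(x - 8)


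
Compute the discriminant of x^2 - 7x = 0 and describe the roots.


D = b^2 - 4ac = (-7)^2 - 4(1)(0) = 49 = 49
Since D > 0: two distinct rational roots


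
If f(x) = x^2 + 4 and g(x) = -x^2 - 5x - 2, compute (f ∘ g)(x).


Substitute g(x) into f:
f(g(x)) = 1*(-x^2 - 5x - 2)^2 + 4
(-x^2 - 5x - 2)^2 = x^4 + 10x^3 + 29x^2 + 20x + 4
Expand and combine: x^4 + 10x^3 + 29x^2 + 20x + 8


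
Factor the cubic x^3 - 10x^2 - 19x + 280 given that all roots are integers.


Try integer roots (divisors of 280). x=7: p(7)=0.
Divide out (x - 7): quotient is x^2 - 3x - 40.
Factor the quadratic: (x + 5)(x - 8)
Result: (x - 7)(x + 5)(x - 8)


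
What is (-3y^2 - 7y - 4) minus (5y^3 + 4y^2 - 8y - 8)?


Distribute the minus sign:
  (-3y^2 - 7y - 4)
- (5y^3 + 4y^2 - 8y - 8)
Negate second polynomial: -5y^3 - 4y^2 + 8y + 8
Add: -5y^3 - 7y^2 + y + 4


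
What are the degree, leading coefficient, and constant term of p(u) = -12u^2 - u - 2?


Highest power of u is 2, with coefficient -12. Constant term is -2.
Degree = 2, leading coefficient = -12, constant term = -2


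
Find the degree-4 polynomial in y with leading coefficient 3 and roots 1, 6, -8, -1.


p(y) = 3(y - 1)(y - 6)(y + 8)(y + 1)
Expand: 3y^4 + 6y^3 - 147y^2 - 6y + 144


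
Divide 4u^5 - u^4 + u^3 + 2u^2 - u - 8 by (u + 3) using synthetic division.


Synthetic division with c = -3. Coefficients: 4, -1, 1, 2, -1, -8
Bring down 4.
  4 * -3 = -12; -12 - 1 = -13
  -13 * -3 = 39; 39 + 1 = 40
  40 * -3 = -120; -120 + 2 = -118
  -118 * -3 = 354; 354 - 1 = 353
  353 * -3 = -1059; -1059 - 8 = -1067
Quotient: 4u^4 - 13u^3 + 40u^2 - 118u + 353, Remainder: -1067


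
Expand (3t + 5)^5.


Expand (3t + 5)^5 by repeated multiplication:
  (3t + 5)^2 = 9t^2 + 30t + 25
  (3t + 5)^3 = 27t^3 + 135t^2 + 225t + 125
  (3t + 5)^4 = 81t^4 + 540t^3 + 1350t^2 + 1500t + 625
= 243t^5 + 2025t^4 + 6750t^3 + 11250t^2 + 9375t + 3125


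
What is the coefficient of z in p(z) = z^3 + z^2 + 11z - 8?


Read off the coefficient of z: 11


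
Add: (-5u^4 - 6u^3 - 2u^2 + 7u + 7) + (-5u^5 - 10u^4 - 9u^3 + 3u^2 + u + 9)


Align terms by degree and add:
  -5u^4 - 6u^3 - 2u^2 + 7u + 7
  -5u^5 - 10u^4 - 9u^3 + 3u^2 + u + 9
= -5u^5 - 15u^4 - 15u^3 + u^2 + 8u + 16


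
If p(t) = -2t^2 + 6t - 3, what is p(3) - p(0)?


p(3) = -3
p(0) = -3
p(3) - p(0) = -3 + 3 = 0


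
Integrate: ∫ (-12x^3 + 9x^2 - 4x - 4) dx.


Reverse power rule on each term:
  ∫ -12x^3 dx = -3x^4
  ∫ 9x^2 dx = 3x^3
  ∫ -4x dx = -2x^2
  ∫ -4 dx = -4x
F(x) = -3x^4 + 3x^3 - 2x^2 - 4x + C


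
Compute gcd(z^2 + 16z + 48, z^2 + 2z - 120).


Factor each:
  z^2 + 16z + 48 = (z + 12)(z + 4)
  z^2 + 2z - 120 = (z + 12)(z - 10)
Common monic factor: z + 12


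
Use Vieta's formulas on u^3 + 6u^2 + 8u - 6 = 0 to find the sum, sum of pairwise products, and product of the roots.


Monic cubic u^3+bu^2+cu+d=0: sum=-b, pairwise sum=c, product=-d.
b=6, c=8, d=-6
r1+r2+r3 = -6
r1r2+r1r3+r2r3 = 8
r1r2r3 = 6


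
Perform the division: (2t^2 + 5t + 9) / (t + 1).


(2t^2 + 5t + 9) / (t + 1)
Step 1: 2t * (t + 1) = 2t^2 + 2t; subtract.
Step 2: 3 * (t + 1) = 3t + 3; subtract.
Quotient: 2t + 3, Remainder: 6


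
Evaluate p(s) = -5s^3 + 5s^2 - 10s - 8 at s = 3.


Using direct substitution:
  -5 * (3)^3 = -135
  5 * (3)^2 = 45
  -10 * (3)^1 = -30
  constant: -8
Sum = -135 + 45 - 30 - 8 = -128


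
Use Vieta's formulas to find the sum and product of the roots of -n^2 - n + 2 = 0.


For an^2+bn+c=0: sum = -b/a, product = c/a.
a=-1, b=-1, c=2
Sum = -(-1)/-1 = -1
Product = (2)/-1 = -2


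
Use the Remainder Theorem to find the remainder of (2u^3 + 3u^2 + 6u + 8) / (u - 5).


By the Remainder Theorem, the remainder equals p(5):
  2*(5)^3 = 250
  3*(5)^2 = 75
  6*(5)^1 = 30
  constant: 8
Sum: 250 + 75 + 30 + 8 = 363
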